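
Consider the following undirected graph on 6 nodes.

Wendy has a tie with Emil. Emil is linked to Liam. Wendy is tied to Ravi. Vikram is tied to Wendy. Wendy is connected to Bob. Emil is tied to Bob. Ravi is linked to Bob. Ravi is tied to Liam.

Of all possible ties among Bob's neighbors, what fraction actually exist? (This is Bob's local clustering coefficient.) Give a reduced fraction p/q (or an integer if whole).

Bob's neighbors: Emil, Ravi, and Wendy (k = 3).
Possible neighbor pairs: C(3,2) = 3. Edges among them: Emil–Wendy, Ravi–Wendy → e = 2.
Clustering(Bob) = 2/3.

2/3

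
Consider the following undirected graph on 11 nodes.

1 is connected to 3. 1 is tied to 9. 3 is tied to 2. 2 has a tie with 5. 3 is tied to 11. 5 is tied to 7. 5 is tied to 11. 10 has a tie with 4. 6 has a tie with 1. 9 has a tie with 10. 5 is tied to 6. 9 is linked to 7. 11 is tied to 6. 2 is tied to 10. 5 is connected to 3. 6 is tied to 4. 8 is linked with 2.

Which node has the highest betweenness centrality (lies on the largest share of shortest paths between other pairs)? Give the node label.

Unnormalized betweenness of each node: 1:13/4, 2:143/12, 3:14/3, 4:4/3, 5:39/4, 6:71/12, 7:4/3, 8:0, 9:7/2, 10:23/4, 11:7/12.
2 has the largest value, 143/12, making it the main broker — the node through which the most shortest paths run.

2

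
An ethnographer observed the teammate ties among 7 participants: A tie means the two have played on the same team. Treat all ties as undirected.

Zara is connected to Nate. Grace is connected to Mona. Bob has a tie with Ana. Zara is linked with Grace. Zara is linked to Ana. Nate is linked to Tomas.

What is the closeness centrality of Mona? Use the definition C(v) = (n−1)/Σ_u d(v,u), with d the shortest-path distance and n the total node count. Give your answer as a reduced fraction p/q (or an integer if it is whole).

Distances from Mona: Ana:3, Bob:4, Grace:1, Nate:3, Tomas:4, Zara:2. Sum = 17.
n = 7, so closeness = 6/17.

6/17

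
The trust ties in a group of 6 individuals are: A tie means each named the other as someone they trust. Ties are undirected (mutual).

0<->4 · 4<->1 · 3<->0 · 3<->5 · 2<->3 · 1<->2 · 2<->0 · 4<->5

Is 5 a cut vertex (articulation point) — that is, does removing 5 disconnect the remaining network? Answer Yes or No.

Even without 5, every remaining node can still reach every other (the residual graph is connected), so 5 is not a cut vertex.

No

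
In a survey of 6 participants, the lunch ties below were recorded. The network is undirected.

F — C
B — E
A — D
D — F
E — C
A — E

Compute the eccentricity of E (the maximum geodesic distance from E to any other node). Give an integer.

2

Distances from E: A:1, B:1, C:1, D:2, F:2.
The largest is 2 (to D and F), so the eccentricity of E is 2.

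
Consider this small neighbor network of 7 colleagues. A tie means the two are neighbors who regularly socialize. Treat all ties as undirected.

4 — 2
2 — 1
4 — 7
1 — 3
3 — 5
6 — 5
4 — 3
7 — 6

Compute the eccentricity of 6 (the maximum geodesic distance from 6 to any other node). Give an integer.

Distances from 6: 1:3, 2:3, 3:2, 4:2, 5:1, 7:1.
The largest is 3 (to 2 and 1), so the eccentricity of 6 is 3.

3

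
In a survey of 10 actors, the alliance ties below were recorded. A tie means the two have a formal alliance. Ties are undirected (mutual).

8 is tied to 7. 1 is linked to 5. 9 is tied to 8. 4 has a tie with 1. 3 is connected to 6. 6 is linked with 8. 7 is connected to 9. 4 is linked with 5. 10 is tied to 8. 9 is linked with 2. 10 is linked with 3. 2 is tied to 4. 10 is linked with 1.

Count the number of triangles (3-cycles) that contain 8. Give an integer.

1

8's neighbors: 6, 7, 9, and 10.
Neighbor pairs that are themselves tied: 8–7–9. Each forms one triangle with 8, for 1 in total.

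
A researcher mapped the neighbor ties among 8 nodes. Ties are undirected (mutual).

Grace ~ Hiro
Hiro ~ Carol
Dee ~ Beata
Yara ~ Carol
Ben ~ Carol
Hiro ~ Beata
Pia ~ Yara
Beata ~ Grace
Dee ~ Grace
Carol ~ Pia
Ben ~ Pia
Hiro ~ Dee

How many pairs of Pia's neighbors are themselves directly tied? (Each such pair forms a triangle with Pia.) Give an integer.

2

Pia's neighbors: Ben, Carol, and Yara.
Neighbor pairs that are themselves tied: Pia–Ben–Carol; Pia–Carol–Yara. Each forms one triangle with Pia, for 2 in total.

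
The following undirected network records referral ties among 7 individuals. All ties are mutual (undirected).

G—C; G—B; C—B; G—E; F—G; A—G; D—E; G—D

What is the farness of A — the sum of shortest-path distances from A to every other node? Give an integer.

11

Distances from A: B:2, C:2, D:2, E:2, F:2, G:1.
Sum = 2 + 2 + 2 + 2 + 2 + 1 = 11.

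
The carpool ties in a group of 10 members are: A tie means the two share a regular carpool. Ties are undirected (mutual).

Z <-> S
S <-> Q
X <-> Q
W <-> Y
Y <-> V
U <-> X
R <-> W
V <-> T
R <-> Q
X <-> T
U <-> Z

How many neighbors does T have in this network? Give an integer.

T is directly tied to V and X. That is 2 neighbors, so the degree of T is 2.

2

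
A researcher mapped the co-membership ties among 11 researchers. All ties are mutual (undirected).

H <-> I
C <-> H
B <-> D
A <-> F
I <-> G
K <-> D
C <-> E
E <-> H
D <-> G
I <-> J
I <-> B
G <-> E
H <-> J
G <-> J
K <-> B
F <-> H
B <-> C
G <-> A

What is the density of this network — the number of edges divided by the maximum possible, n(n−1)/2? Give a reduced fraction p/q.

18/55

There are 18 edges and 11 nodes, so the maximum possible is C(11,2) = 55.
Density = 18/55.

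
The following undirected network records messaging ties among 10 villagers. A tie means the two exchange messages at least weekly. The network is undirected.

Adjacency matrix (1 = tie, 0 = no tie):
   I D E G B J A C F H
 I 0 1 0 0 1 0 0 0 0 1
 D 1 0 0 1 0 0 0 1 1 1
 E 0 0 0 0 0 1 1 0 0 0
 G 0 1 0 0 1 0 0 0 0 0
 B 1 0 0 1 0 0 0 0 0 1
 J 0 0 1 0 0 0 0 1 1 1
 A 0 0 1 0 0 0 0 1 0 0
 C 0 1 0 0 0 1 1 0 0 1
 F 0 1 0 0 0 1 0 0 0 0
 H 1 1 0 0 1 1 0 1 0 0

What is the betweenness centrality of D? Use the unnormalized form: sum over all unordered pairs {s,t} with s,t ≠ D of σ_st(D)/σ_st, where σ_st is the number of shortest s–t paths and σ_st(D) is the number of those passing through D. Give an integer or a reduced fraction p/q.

Pairs whose geodesics pass through D — I–G: 1/2; I–A: 1/2; I–C: 1/2; I–F: 1; E–G: 4/5; G–J: 3/4; G–A: 1; G–C: 1; G–F: 1; G–H: 1/2; B–F: 3/4; A–F: 1/3; C–F: 1/2; F–H: 1/2.
All other pairs contribute 0.
Summing the contributions gives betweenness(D) = 289/30.

289/30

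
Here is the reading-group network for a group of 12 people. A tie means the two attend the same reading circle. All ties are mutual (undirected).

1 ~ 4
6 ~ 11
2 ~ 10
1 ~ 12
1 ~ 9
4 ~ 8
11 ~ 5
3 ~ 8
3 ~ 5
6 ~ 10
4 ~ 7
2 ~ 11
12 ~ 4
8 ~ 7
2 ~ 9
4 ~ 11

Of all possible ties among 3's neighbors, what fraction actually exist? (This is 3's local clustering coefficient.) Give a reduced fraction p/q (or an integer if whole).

3's neighbors: 5 and 8 (k = 2).
Possible neighbor pairs: C(2,2) = 1. Edges among them: none → e = 0.
Clustering(3) = 0/1.

0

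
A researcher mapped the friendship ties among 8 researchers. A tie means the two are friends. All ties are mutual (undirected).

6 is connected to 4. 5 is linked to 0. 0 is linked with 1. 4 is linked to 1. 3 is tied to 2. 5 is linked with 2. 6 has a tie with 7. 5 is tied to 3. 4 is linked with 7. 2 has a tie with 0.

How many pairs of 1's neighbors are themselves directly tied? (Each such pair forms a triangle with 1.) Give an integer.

0

1's neighbors are 0 and 4, but none of them are tied to each other, so no triangle contains 1.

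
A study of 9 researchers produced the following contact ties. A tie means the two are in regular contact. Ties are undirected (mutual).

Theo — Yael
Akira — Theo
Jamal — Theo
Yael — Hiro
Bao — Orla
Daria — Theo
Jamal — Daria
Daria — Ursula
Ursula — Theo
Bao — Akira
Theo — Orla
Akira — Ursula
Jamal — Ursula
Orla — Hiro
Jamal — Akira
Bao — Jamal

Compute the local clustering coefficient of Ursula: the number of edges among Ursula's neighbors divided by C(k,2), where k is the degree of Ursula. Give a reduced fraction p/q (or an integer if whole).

5/6

Ursula's neighbors: Akira, Daria, Jamal, and Theo (k = 4).
Possible neighbor pairs: C(4,2) = 6. Edges among them: Akira–Jamal, Akira–Theo, Daria–Jamal, Daria–Theo, Jamal–Theo → e = 5.
Clustering(Ursula) = 5/6.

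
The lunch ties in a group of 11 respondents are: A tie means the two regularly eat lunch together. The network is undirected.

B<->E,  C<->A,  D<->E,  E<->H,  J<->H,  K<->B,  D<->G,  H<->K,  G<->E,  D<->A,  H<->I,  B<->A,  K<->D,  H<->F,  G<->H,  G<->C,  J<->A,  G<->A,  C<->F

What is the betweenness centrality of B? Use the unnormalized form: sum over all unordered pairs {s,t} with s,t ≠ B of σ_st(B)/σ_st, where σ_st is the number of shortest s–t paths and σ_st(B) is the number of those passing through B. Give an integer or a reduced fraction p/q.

Pairs whose geodesics pass through B — C–K: 1/5; A–K: 1/2; A–E: 1/3; K–E: 1/3.
All other pairs contribute 0.
Summing the contributions gives betweenness(B) = 41/30.

41/30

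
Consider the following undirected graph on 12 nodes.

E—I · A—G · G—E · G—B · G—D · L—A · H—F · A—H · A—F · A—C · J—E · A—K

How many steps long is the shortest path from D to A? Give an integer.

2

One shortest route is D – G – A, which uses 2 edges, and D and A are not directly tied, so nothing shorter exists. So d(D,A) = 2.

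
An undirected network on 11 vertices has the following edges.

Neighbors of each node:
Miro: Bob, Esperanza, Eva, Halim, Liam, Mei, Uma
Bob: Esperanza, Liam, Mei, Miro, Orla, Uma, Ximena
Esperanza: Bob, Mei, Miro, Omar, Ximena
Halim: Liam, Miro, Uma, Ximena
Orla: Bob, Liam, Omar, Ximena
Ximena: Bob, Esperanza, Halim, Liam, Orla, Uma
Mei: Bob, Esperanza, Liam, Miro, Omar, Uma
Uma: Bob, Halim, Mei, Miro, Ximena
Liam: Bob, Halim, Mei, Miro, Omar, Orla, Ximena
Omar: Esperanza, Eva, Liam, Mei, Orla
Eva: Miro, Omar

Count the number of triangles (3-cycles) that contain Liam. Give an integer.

10

Liam's neighbors: Bob, Halim, Mei, Miro, Omar, Orla, and Ximena.
Neighbor pairs that are themselves tied: Liam–Bob–Mei; Liam–Bob–Miro; Liam–Bob–Orla; Liam–Bob–Ximena; Liam–Halim–Miro; Liam–Halim–Ximena; Liam–Mei–Miro; Liam–Mei–Omar; Liam–Omar–Orla; Liam–Orla–Ximena. Each forms one triangle with Liam, for 10 in total.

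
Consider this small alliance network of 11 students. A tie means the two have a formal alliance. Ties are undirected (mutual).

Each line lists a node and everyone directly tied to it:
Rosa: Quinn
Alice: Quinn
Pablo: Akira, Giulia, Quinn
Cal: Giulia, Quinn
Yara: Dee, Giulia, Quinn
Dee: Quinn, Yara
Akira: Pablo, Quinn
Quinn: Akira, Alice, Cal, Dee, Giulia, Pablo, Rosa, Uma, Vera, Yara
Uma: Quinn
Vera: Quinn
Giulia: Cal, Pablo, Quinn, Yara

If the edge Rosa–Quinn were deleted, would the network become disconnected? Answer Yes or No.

Yes

Without the Rosa–Quinn edge there is no alternate route between Rosa and Quinn, so the network disconnects. It is a bridge.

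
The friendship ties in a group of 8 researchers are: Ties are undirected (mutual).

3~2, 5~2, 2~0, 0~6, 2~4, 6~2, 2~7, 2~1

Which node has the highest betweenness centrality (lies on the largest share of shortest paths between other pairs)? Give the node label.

Unnormalized betweenness of each node: 0:0, 1:0, 2:20, 3:0, 4:0, 5:0, 6:0, 7:0.
2 has the largest value, 20, making it the main broker — the node through which the most shortest paths run.

2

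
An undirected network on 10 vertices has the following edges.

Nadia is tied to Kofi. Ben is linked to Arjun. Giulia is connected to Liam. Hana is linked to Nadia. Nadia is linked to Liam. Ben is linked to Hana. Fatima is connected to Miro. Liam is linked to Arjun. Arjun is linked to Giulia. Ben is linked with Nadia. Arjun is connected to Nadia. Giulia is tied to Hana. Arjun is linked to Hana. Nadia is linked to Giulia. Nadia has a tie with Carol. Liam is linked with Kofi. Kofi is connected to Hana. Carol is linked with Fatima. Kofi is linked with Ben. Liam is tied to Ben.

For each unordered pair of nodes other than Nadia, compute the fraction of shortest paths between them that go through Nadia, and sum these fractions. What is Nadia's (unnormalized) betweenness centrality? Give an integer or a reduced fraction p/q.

571/30

Pairs whose geodesics pass through Nadia — Giulia–Ben: 1/4; Giulia–Kofi: 1/3; Giulia–Carol: 1; Giulia–Fatima: 1; Giulia–Miro: 1; Ben–Carol: 1; Ben–Fatima: 1; Ben–Miro: 1; Hana–Liam: 1/5; Hana–Carol: 1; Hana–Fatima: 1; Hana–Miro: 1; Liam–Carol: 1; Liam–Fatima: 1 … (+8 more pairs).
All other pairs contribute 0.
Summing the contributions gives betweenness(Nadia) = 571/30.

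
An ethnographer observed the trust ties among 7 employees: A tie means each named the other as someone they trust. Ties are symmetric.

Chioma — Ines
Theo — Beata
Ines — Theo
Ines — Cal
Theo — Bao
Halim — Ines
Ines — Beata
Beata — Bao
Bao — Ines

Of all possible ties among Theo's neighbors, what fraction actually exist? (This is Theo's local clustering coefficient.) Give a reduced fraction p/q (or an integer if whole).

Theo's neighbors: Bao, Beata, and Ines (k = 3).
Possible neighbor pairs: C(3,2) = 3. Edges among them: Bao–Beata, Bao–Ines, Beata–Ines → e = 3.
Clustering(Theo) = 3/3 = 1.

1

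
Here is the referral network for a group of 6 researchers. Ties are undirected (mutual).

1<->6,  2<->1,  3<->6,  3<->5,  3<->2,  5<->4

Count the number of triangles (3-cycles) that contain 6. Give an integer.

0

6's neighbors are 1 and 3, but none of them are tied to each other, so no triangle contains 6.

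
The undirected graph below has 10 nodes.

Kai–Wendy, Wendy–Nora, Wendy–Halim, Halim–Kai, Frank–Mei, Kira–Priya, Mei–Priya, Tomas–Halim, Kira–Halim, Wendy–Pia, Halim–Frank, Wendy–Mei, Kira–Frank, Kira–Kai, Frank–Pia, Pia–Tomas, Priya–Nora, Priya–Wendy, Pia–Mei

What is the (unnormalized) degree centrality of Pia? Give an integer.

Pia is directly tied to Frank, Mei, Tomas, and Wendy. That is 4 neighbors, so the degree of Pia is 4.

4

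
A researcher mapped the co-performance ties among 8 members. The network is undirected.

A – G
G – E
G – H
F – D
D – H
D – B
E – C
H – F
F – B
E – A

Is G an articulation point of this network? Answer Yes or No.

Removing G leaves {B, D, F, and H} with no path to {A, C, and E}, so the network splits into 2 components. G is a cut vertex.

Yes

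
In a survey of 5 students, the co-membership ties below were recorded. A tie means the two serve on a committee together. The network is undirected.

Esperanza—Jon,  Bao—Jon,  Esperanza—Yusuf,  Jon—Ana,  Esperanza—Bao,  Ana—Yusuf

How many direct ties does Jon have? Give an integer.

3

Jon is directly tied to Ana, Bao, and Esperanza. That is 3 neighbors, so the degree of Jon is 3.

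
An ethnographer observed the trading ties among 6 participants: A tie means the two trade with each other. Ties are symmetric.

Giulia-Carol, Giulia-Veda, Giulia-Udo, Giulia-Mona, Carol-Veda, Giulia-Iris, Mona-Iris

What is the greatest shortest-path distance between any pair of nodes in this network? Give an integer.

2

Eccentricity of each node (its greatest distance to any other): Carol:2, Giulia:1, Iris:2, Mona:2, Udo:2, Veda:2.
The maximum eccentricity is 2, realized for instance by the pair Veda–Mona via Veda – Giulia – Mona. So the diameter is 2.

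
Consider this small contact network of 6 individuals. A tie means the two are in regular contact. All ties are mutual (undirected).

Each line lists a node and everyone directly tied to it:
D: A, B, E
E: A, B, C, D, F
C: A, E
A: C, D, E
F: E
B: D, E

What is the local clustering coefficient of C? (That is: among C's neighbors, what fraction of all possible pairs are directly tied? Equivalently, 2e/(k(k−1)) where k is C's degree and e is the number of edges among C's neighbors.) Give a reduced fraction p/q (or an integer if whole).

C's neighbors: A and E (k = 2).
Possible neighbor pairs: C(2,2) = 1. Edges among them: A–E → e = 1.
Clustering(C) = 1/1.

1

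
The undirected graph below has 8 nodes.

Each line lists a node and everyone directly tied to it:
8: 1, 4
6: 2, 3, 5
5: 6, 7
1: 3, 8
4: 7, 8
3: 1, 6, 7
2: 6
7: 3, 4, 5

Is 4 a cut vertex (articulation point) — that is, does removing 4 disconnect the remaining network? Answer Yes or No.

No

Even without 4, every remaining node can still reach every other (the residual graph is connected), so 4 is not a cut vertex.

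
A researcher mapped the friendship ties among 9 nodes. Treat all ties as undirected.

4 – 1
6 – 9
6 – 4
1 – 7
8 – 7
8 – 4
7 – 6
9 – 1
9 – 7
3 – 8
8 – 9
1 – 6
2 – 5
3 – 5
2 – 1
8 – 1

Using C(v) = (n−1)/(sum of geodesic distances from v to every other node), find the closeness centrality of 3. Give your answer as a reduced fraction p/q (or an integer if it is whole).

8/15

Distances from 3: 1:2, 2:2, 4:2, 5:1, 6:3, 7:2, 8:1, 9:2. Sum = 15.
n = 9, so closeness = 8/15.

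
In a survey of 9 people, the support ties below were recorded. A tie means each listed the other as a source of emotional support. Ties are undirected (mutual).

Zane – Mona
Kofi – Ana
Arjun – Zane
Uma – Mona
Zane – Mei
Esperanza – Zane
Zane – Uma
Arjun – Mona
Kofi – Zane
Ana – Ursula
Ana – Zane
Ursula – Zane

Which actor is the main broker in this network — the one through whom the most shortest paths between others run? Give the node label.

Zane

Unnormalized betweenness of each node: Ana:1/2, Arjun:0, Esperanza:0, Kofi:0, Mei:0, Mona:1/2, Uma:0, Ursula:0, Zane:23.
Zane has the largest value, 23, making it the main broker — the node through which the most shortest paths run.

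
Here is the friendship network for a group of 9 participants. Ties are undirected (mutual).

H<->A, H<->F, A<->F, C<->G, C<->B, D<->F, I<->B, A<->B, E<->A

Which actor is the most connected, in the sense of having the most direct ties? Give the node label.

Degrees — A:4, B:3, C:2, D:1, E:1, F:3, G:1, H:2, I:1.
The maximum is 4, attained only by A.

A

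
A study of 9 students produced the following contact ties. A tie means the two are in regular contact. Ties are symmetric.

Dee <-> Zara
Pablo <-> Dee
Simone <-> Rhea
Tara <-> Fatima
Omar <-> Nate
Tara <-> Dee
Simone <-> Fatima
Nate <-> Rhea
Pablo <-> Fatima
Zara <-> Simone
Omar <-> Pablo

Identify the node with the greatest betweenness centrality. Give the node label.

Unnormalized betweenness of each node: Dee:13/3, Fatima:17/3, Nate:2, Omar:11/3, Pablo:43/6, Rhea:10/3, Simone:22/3, Tara:1/2, Zara:2.
Simone has the largest value, 22/3, making it the main broker — the node through which the most shortest paths run.

Simone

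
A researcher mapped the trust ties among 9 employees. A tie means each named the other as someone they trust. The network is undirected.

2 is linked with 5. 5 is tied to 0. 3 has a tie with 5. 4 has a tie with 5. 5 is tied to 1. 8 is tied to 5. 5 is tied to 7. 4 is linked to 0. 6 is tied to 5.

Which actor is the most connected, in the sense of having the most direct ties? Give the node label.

Degrees — 0:2, 1:1, 2:1, 3:1, 4:2, 5:8, 6:1, 7:1, 8:1.
The maximum is 8, attained only by 5.

5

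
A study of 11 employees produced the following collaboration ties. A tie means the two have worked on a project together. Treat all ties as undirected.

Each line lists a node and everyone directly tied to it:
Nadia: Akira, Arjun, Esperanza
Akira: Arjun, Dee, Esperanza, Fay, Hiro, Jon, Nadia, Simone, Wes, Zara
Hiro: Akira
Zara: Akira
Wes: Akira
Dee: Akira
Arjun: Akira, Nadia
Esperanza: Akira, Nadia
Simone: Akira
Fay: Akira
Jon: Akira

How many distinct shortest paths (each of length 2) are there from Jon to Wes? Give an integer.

The shortest distance is 2, and the only length-2 path is Jon–Akira–Wes. So there is exactly 1 shortest path.

1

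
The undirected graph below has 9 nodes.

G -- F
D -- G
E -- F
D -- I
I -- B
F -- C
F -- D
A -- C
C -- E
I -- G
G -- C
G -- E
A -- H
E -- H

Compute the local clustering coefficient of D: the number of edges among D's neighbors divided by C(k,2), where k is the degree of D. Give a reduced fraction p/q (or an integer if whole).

D's neighbors: F, G, and I (k = 3).
Possible neighbor pairs: C(3,2) = 3. Edges among them: F–G, G–I → e = 2.
Clustering(D) = 2/3.

2/3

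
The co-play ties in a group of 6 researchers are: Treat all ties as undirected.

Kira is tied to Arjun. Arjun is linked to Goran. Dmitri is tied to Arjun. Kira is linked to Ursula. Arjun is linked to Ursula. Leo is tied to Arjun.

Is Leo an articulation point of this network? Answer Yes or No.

No

Even without Leo, every remaining node can still reach every other (the residual graph is connected), so Leo is not a cut vertex.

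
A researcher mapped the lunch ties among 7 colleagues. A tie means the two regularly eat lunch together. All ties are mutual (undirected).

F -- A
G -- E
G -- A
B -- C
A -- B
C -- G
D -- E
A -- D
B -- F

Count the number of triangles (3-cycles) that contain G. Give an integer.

G's neighbors are A, C, and E, but none of them are tied to each other, so no triangle contains G.

0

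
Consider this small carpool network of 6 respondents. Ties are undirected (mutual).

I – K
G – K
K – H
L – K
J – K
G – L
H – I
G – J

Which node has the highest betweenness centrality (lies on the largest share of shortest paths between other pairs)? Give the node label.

K

Unnormalized betweenness of each node: G:1/2, H:0, I:0, J:0, K:13/2, L:0.
K has the largest value, 13/2, making it the main broker — the node through which the most shortest paths run.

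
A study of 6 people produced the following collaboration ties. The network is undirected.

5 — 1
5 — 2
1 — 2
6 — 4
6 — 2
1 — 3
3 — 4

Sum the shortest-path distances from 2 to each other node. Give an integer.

Distances from 2: 1:1, 3:2, 4:2, 5:1, 6:1.
Sum = 1 + 2 + 2 + 1 + 1 = 7.

7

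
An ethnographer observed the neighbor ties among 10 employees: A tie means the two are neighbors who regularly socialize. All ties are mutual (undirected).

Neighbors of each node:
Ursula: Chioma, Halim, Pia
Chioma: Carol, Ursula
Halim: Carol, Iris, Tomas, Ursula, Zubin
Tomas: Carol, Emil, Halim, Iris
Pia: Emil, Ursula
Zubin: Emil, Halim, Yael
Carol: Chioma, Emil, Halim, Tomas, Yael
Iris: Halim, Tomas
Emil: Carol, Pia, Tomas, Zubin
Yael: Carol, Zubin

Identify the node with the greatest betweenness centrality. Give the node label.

Carol

Unnormalized betweenness of each node: Carol:109/12, Chioma:5/6, Emil:67/12, Halim:53/6, Iris:0, Pia:1, Tomas:3, Ursula:43/12, Yael:7/12, Zubin:5/2.
Carol has the largest value, 109/12, making it the main broker — the node through which the most shortest paths run.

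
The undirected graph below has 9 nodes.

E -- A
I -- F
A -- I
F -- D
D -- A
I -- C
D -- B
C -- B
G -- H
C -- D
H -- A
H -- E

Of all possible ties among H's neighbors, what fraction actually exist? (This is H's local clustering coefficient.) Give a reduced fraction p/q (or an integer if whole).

H's neighbors: A, E, and G (k = 3).
Possible neighbor pairs: C(3,2) = 3. Edges among them: A–E → e = 1.
Clustering(H) = 1/3.

1/3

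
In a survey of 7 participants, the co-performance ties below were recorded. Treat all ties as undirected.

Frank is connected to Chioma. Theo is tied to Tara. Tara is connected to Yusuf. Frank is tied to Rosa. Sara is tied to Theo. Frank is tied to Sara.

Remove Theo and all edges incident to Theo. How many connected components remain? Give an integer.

Without Theo, the remaining ties split the others into: {Chioma, Frank, Rosa, Sara}; {Tara, Yusuf}.
That's 2 separate components.

2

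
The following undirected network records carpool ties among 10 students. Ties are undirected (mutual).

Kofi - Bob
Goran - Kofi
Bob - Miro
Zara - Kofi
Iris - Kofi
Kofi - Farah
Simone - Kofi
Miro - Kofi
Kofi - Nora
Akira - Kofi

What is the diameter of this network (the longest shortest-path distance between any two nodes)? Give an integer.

Eccentricity of each node (its greatest distance to any other): Akira:2, Bob:2, Farah:2, Goran:2, Iris:2, Kofi:1, Miro:2, Nora:2, Simone:2, Zara:2.
The maximum eccentricity is 2, realized for instance by the pair Simone–Miro via Simone – Kofi – Miro. So the diameter is 2.

2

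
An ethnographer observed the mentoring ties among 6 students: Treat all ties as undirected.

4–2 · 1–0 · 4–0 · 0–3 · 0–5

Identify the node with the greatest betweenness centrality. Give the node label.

Unnormalized betweenness of each node: 0:9, 1:0, 2:0, 3:0, 4:4, 5:0.
0 has the largest value, 9, making it the main broker — the node through which the most shortest paths run.

0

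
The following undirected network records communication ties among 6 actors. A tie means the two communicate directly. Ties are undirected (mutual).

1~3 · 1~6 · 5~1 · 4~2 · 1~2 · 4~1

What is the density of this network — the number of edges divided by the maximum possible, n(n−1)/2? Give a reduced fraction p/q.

There are 6 edges and 6 nodes, so the maximum possible is C(6,2) = 15.
Density = 6/15 = 2/5.

2/5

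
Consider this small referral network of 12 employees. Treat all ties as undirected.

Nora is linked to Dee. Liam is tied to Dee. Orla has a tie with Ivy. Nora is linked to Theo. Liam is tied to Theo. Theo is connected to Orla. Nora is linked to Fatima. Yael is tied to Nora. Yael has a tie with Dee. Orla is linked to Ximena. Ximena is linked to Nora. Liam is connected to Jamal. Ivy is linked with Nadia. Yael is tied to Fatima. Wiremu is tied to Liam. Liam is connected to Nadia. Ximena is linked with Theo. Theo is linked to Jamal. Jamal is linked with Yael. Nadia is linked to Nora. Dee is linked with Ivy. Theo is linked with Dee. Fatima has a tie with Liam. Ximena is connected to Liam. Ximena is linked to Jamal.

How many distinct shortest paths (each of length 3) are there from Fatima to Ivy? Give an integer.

The shortest distance is 3. The length-3 paths are: Fatima–Nora–Dee–Ivy; Fatima–Liam–Dee–Ivy; Fatima–Yael–Dee–Ivy; Fatima–Liam–Nadia–Ivy; Fatima–Nora–Nadia–Ivy.
That gives 5 distinct shortest paths.

5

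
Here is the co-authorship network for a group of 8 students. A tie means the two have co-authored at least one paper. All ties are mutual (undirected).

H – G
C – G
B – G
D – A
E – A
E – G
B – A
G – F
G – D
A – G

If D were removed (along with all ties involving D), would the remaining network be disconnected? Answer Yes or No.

No

Even without D, every remaining node can still reach every other (the residual graph is connected), so D is not a cut vertex.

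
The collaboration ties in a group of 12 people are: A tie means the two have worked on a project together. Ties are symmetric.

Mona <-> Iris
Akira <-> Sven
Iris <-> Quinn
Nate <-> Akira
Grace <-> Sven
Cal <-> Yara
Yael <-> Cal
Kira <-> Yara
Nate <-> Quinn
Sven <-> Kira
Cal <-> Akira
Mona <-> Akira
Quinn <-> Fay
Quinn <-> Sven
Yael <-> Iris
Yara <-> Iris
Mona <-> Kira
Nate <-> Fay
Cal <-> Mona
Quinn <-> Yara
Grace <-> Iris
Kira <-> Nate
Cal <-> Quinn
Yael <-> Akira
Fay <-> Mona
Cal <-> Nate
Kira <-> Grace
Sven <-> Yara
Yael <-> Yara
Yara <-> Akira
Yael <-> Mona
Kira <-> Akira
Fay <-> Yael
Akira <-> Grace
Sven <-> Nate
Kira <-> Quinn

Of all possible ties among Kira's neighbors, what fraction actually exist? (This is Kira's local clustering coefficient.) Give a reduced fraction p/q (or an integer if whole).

Kira's neighbors: Akira, Grace, Mona, Nate, Quinn, Sven, and Yara (k = 7).
Possible neighbor pairs: C(7,2) = 21. Edges among them: Akira–Grace, Akira–Mona, Akira–Nate, Akira–Sven, Akira–Yara, Grace–Sven, Nate–Quinn, Nate–Sven, Quinn–Sven, Quinn–Yara, Sven–Yara → e = 11.
Clustering(Kira) = 11/21.

11/21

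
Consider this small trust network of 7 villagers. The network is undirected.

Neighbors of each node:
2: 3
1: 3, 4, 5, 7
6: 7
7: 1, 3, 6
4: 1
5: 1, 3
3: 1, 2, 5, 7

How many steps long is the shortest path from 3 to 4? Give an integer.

2

One shortest route is 3 – 1 – 4, which uses 2 edges, and 3 and 4 are not directly tied, so nothing shorter exists. So d(3,4) = 2.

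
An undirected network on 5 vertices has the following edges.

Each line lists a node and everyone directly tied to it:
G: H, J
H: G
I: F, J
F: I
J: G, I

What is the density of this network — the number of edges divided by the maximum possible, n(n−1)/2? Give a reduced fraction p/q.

There are 4 edges and 5 nodes, so the maximum possible is C(5,2) = 10.
Density = 4/10 = 2/5.

2/5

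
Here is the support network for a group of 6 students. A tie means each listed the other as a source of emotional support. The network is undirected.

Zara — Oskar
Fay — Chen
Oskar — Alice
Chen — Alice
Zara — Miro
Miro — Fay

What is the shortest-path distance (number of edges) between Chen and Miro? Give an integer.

One shortest route is Chen – Fay – Miro, which uses 2 edges, and Chen and Miro are not directly tied, so nothing shorter exists. So d(Chen,Miro) = 2.

2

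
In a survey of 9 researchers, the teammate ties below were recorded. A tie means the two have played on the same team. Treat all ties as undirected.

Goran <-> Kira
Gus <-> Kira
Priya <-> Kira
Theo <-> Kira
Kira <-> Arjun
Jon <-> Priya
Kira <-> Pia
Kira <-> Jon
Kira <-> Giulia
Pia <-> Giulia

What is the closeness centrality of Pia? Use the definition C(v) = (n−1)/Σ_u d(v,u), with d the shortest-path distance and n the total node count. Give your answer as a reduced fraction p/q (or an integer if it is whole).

Distances from Pia: Arjun:2, Giulia:1, Goran:2, Gus:2, Jon:2, Kira:1, Priya:2, Theo:2. Sum = 14.
n = 9, so closeness = 8/14 = 4/7.

4/7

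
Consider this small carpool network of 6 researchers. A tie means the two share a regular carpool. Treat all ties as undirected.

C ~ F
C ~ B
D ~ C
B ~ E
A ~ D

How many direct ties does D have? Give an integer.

D is directly tied to A and C. That is 2 neighbors, so the degree of D is 2.

2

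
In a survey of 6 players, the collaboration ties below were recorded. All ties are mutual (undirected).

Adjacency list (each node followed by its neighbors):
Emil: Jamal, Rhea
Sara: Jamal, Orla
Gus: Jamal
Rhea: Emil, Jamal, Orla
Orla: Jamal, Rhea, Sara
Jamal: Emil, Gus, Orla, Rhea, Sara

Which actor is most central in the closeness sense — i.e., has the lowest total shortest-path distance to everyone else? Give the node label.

Jamal

Farness (sum of distances to all others) for each node — Emil:8, Gus:9, Jamal:5, Orla:7, Rhea:7, Sara:8.
The smallest farness is 5, for Jamal, so Jamal has the highest closeness.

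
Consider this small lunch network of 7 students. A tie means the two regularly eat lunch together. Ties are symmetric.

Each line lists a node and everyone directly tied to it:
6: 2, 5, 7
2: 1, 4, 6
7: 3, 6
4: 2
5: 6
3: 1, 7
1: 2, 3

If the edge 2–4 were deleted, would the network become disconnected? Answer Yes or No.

Without the 2–4 edge there is no alternate route between 2 and 4, so the network disconnects. It is a bridge.

Yes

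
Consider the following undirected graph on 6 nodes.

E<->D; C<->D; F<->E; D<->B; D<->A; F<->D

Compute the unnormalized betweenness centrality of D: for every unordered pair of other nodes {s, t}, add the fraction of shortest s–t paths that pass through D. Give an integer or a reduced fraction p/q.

Pairs whose geodesics pass through D — B–E: 1; B–F: 1; B–C: 1; B–A: 1; E–C: 1; E–A: 1; F–C: 1; F–A: 1; C–A: 1.
All other pairs contribute 0.
Summing the contributions gives betweenness(D) = 9.

9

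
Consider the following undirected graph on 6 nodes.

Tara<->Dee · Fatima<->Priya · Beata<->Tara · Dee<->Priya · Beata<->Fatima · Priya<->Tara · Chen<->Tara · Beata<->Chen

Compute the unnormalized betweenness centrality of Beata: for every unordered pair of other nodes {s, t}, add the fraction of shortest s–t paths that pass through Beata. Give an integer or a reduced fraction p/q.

Pairs whose geodesics pass through Beata — Fatima–Tara: 1/2; Fatima–Chen: 1.
All other pairs contribute 0.
Summing the contributions gives betweenness(Beata) = 3/2.

3/2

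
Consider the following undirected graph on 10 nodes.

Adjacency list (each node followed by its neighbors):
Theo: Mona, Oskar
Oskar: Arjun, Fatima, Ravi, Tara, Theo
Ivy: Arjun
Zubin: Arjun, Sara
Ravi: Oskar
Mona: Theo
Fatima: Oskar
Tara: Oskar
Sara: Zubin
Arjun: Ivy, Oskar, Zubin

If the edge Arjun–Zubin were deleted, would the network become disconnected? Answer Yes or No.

Yes

Without the Arjun–Zubin edge there is no alternate route between Arjun and Zubin, so the network disconnects. It is a bridge.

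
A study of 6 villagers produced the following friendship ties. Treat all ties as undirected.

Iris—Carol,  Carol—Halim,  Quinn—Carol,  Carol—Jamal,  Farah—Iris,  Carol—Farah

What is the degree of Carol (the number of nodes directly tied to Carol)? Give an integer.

Carol is directly tied to Farah, Halim, Iris, Jamal, and Quinn. That is 5 neighbors, so the degree of Carol is 5.

5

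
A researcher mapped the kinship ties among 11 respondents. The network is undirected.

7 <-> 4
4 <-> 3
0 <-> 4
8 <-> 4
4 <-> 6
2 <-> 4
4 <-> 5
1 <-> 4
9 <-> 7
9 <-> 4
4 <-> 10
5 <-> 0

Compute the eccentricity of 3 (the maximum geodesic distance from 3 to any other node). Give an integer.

2

Distances from 3: 0:2, 1:2, 2:2, 4:1, 5:2, 6:2, 7:2, 8:2, 9:2, 10:2.
The largest is 2 (to 5, 10, 7, 9, 2, 1, 0, 6, and 8), so the eccentricity of 3 is 2.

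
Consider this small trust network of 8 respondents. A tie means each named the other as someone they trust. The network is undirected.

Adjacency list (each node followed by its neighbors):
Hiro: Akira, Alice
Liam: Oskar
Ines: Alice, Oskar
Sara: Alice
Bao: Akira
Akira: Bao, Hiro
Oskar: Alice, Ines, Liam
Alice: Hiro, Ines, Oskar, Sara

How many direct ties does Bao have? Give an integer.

Bao is directly tied to Akira. That is 1 neighbor, so the degree of Bao is 1.

1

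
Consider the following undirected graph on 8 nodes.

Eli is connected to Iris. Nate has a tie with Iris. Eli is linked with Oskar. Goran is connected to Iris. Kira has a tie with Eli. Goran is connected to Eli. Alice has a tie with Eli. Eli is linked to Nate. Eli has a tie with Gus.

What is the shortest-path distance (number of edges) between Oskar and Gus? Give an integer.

2

One shortest route is Oskar – Eli – Gus, which uses 2 edges, and Oskar and Gus are not directly tied, so nothing shorter exists. So d(Oskar,Gus) = 2.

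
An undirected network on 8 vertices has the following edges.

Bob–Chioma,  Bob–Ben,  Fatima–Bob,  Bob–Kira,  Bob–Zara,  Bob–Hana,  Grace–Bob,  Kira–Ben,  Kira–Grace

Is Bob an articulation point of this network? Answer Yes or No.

Yes

Removing Bob leaves {Chioma} with no path to {Ben, Grace, and Kira}, so the network splits into 5 components. Bob is a cut vertex.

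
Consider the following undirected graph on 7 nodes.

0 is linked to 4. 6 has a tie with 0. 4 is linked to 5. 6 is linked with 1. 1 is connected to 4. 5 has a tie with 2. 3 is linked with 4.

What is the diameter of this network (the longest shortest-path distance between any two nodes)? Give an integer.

4

Eccentricity of each node (its greatest distance to any other): 0:3, 1:3, 2:4, 3:3, 4:2, 5:3, 6:4.
The maximum eccentricity is 4, realized for instance by the pair 2–6 via 2 – 5 – 4 – 1 – 6. So the diameter is 4.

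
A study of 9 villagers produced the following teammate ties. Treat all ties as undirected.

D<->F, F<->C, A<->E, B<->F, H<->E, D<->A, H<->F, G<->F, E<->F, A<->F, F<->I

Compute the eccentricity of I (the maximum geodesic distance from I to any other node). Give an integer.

Distances from I: A:2, B:2, C:2, D:2, E:2, F:1, G:2, H:2.
The largest is 2 (to D, H, E, B, G, C, and A), so the eccentricity of I is 2.

2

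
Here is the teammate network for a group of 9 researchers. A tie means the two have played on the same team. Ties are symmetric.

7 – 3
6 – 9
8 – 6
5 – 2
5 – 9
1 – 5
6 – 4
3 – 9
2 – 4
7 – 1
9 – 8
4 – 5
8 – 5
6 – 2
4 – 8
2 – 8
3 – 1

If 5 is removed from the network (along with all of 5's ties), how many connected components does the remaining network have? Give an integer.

1

5's neighbors (1, 2, 4, 8, and 9) remain reachable from one another through other ties, so the rest of the network stays in one piece.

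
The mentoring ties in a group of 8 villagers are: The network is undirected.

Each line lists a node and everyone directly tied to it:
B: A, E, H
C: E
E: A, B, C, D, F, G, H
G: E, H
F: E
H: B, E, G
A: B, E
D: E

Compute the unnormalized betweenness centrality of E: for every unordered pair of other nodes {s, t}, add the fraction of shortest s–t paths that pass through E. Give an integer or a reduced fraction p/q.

17

Pairs whose geodesics pass through E — A–G: 1; A–H: 1/2; A–D: 1; A–F: 1; A–C: 1; G–B: 1/2; G–D: 1; G–F: 1; G–C: 1; B–D: 1; B–F: 1; B–C: 1; H–D: 1; H–F: 1 … (+4 more pairs).
All other pairs contribute 0.
Summing the contributions gives betweenness(E) = 17.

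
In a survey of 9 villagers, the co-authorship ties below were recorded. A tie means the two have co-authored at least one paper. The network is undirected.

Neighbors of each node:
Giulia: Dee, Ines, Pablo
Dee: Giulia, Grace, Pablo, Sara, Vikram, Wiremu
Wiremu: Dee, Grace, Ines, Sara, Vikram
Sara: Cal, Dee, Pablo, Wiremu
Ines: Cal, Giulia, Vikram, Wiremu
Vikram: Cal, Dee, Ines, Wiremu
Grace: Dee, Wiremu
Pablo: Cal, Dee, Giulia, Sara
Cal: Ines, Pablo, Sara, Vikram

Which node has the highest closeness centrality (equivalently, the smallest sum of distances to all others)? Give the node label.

Dee

Farness (sum of distances to all others) for each node — Cal:13, Dee:10, Giulia:13, Grace:15, Ines:12, Pablo:12, Sara:12, Vikram:12, Wiremu:11.
The smallest farness is 10, for Dee, so Dee has the highest closeness.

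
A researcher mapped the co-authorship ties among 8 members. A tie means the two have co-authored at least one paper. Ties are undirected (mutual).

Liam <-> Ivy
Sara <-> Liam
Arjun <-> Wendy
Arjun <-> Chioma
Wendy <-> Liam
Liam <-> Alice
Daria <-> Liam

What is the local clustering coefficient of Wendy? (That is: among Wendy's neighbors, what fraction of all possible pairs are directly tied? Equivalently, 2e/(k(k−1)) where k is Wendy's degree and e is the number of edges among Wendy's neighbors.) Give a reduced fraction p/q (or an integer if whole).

0

Wendy's neighbors: Arjun and Liam (k = 2).
Possible neighbor pairs: C(2,2) = 1. Edges among them: none → e = 0.
Clustering(Wendy) = 0/1.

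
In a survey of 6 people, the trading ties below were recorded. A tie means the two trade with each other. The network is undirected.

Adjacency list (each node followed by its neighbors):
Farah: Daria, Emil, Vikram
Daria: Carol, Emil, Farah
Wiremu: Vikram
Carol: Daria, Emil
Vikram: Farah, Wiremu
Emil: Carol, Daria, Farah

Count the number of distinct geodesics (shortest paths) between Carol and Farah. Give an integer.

The shortest distance is 2. The length-2 paths are: Carol–Emil–Farah; Carol–Daria–Farah.
That gives 2 distinct shortest paths.

2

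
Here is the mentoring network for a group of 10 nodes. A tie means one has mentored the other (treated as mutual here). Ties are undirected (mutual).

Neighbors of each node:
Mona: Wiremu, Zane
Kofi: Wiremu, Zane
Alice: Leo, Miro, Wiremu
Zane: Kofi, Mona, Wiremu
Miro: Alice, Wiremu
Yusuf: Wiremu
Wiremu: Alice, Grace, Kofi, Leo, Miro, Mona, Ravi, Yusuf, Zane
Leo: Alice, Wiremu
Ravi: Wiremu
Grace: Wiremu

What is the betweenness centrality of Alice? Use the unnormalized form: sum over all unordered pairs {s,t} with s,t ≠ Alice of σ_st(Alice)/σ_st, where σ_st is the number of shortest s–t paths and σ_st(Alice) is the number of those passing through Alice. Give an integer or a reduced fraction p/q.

1/2

Pairs whose geodesics pass through Alice — Leo–Miro: 1/2.
All other pairs contribute 0.
Summing the contributions gives betweenness(Alice) = 1/2.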